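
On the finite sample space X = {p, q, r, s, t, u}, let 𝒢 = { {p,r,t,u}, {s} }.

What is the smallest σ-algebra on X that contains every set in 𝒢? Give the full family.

Answer: σ(𝒢) = { {}, {q}, {s}, {q,s}, {p,r,t,u}, {p,q,r,t,u}, {p,r,s,t,u}, X }

Derivation:
Begin from { {}, {s}, {p,r,t,u}, X } (that is, 𝒢 plus ∅ and X).
Iteration 1: 3 new —
  {q,s}  = X∖{p,r,t,u}
  {p,q,r,t,u}  = X∖{s}
  {p,r,s,t,u}  = {s} ∪ {p,r,t,u}
Iteration 2 adds 1:
  {q}  = X∖{p,r,s,t,u}
Iteration 3: no new sets; the family is a σ-algebra.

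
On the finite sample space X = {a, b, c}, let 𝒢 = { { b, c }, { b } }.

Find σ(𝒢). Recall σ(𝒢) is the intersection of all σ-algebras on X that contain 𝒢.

|σ(𝒢)| = 8.  σ(𝒢) = { {}, { a }, { b }, { c }, { a, b }, { a, c }, { b, c }, X }

Working:
Begin from { {}, { b }, { b, c }, X } (that is, 𝒢 plus ∅ and X).
Step 1: +2 →
  { a }  = { b, c }ᶜ
  { a, c }  = { b }ᶜ
  (now 6)
Step 2 (1 new):
  { a, b }  = { b } ∪ { a }
  (now 7)
Step 3. New:
  { c }  = { a, b }ᶜ
  (now 8)
Step 4: stable.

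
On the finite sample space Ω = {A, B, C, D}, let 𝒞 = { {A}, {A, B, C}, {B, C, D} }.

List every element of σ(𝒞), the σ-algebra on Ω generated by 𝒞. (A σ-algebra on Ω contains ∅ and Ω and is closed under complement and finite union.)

Start: 𝒞 ∪ {∅, Ω} = { ∅, {A}, {A, B, C}, {B, C, D}, Ω }.
Pass 1 adds 1:
  {D}  = complement {A, B, C}
  [6 total]
Pass 2: +1 →
  {A, D}  = {D} ∪ {A}
  [7 total]
Pass 3 (1 new):
  {B, C}  = complement {A, D}
  [8 total]
After Pass 4 the family is unchanged; done.

σ(𝒞) = { ∅, {A}, {D}, {A, D}, {B, C}, {A, B, C}, {B, C, D}, Ω }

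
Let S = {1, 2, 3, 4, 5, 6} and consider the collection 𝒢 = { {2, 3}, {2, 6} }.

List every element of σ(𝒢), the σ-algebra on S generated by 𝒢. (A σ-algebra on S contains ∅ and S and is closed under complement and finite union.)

Answer: σ(𝒢) = { {}, {2}, {3}, {6}, {2, 3}, {2, 6}, {3, 6}, {1, 4, 5}, {2, 3, 6}, {1, 2, 4, 5}, {1, 3, 4, 5}, {1, 4, 5, 6}, {1, 2, 3, 4, 5}, {1, 2, 4, 5, 6}, {1, 3, 4, 5, 6}, S }

Working:
Begin from { {}, {2, 3}, {2, 6}, S } (that is, 𝒢 plus ∅ and S).
Round 1 adds 3:
  {2, 3, 6}  = {2, 6} ∪ {2, 3}
  {1, 3, 4, 5}  = {2, 6}ᶜ
  {1, 4, 5, 6}  = {2, 3}ᶜ
  (now 7)
Round 2 adds 4:
  {1, 4, 5}  = {2, 3, 6}ᶜ
  {1, 2, 3, 4, 5}  = {2, 3} ∪ {1, 3, 4, 5}
  {1, 2, 4, 5, 6}  = {1, 4, 5, 6} ∪ {2, 6}
  {1, 3, 4, 5, 6}  = {1, 3, 4, 5} ∪ {1, 4, 5, 6}
  (now 11)
Round 3 adds 3:
  {2}  = {1, 3, 4, 5, 6}ᶜ
  {3}  = {1, 2, 4, 5, 6}ᶜ
  {6}  = {1, 2, 3, 4, 5}ᶜ
  (now 14)
Round 4: +2 →
  {3, 6}  = {3} ∪ {6}
  {1, 2, 4, 5}  = {1, 4, 5} ∪ {2}
  (now 16)
Round 5: already closed under ᶜ and ∪.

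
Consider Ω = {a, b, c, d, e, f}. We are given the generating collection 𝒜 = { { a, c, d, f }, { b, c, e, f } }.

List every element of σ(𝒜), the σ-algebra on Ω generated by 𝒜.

σ(𝒜) = { ∅, { a, d }, { b, e }, { c, f }, { a, b, d, e }, { a, c, d, f }, { b, c, e, f }, Ω }

Check:
Start: 𝒜 ∪ {∅, Ω} = { ∅, { a, c, d, f }, { b, c, e, f }, Ω }.
Round 1 adds 2:
  { a, d }  = complement { b, c, e, f }
  { b, e }  = complement { a, c, d, f }
  [6 total]
Round 2: 1 new —
  { a, b, d, e }  = { b, e } ∪ { a, d }
  [7 total]
Round 3 adds 1:
  { c, f }  = complement { a, b, d, e }
  [8 total]
Round 4: no new sets; the family is a σ-algebra.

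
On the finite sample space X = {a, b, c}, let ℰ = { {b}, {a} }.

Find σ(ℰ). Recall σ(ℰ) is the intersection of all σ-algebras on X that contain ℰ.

Answer: σ(ℰ) = { {}, {a}, {b}, {c}, {a, b}, {a, c}, {b, c}, X }

Trace:
Take S₀ = ℰ ∪ {∅, X} = { {}, {a}, {b}, X }.
Pass 1: +3 →
  {a, b}  = {b} ∪ {a}
  {a, c}  = complement {b}
  {b, c}  = complement {a}
  |family| = 7
Pass 2. New:
  {c}  = complement {a, b}
  |family| = 8
Pass 3: no new sets; the family is a σ-algebra.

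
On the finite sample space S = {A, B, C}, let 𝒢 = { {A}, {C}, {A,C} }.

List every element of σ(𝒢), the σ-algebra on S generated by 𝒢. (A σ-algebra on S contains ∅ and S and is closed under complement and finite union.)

Begin from { {}, {A}, {C}, {A,C}, S } (that is, 𝒢 plus ∅ and S).
Round 1 adds 3:
  {B}  = complement {A,C}
  {A,B}  = complement {C}
  {B,C}  = complement {A}
  (now 8)
Round 2: closed — nothing new.

Hence σ(𝒢) has 8 members: { {}, {A}, {B}, {C}, {A,B}, {A,C}, {B,C}, S }.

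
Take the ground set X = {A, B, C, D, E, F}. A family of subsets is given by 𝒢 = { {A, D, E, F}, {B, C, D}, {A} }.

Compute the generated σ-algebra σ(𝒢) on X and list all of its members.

Seed the family with 𝒢 together with ∅ and X: { ∅, {A}, {B, C, D}, {A, D, E, F}, X }.
Iteration 1: +4 →
  {B, C}  = {A, D, E, F}ᶜ
  {A, E, F}  = {B, C, D}ᶜ
  {A, B, C, D}  = {B, C, D} ∪ {A}
  {B, C, D, E, F}  = {A}ᶜ
  |family| = 9
Iteration 2: 3 new —
  {E, F}  = {A, B, C, D}ᶜ
  {A, B, C}  = {B, C} ∪ {A}
  {A, B, C, E, F}  = {B, C} ∪ {A, E, F}
  |family| = 12
Iteration 3: 3 new —
  {D}  = {A, B, C, E, F}ᶜ
  {D, E, F}  = {A, B, C}ᶜ
  {B, C, E, F}  = {B, C} ∪ {E, F}
  |family| = 15
Iteration 4 adds 1:
  {A, D}  = {B, C, E, F}ᶜ
  |family| = 16
Iteration 5 adds nothing — fixpoint reached.

Therefore σ(𝒢) = { ∅, {A}, {D}, {A, D}, {B, C}, {E, F}, {A, B, C}, {A, E, F}, {B, C, D}, {D, E, F}, {A, B, C, D}, {A, D, E, F}, {B, C, E, F}, {A, B, C, E, F}, {B, C, D, E, F}, X } (|σ(𝒢)| = 16).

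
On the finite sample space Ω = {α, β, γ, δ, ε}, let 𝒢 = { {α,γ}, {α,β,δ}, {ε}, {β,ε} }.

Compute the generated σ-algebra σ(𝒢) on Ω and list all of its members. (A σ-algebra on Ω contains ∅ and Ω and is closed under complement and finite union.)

σ(𝒢) = { ∅, {α}, {β}, {γ}, {δ}, {ε}, {α,β}, {α,γ}, {α,δ}, {α,ε}, {β,γ}, {β,δ}, {β,ε}, {γ,δ}, {γ,ε}, {δ,ε}, {α,β,γ}, {α,β,δ}, {α,β,ε}, {α,γ,δ}, {α,γ,ε}, {α,δ,ε}, {β,γ,δ}, {β,γ,ε}, {β,δ,ε}, {γ,δ,ε}, {α,β,γ,δ}, {α,β,γ,ε}, {α,β,δ,ε}, {α,γ,δ,ε}, {β,γ,δ,ε}, Ω }

Trace:
Take S₀ = 𝒢 ∪ {∅, Ω} = { ∅, {ε}, {α,γ}, {β,ε}, {α,β,δ}, Ω }.
Round 1 (7 new):
  {γ,ε}  = complement {α,β,δ}
  {α,γ,δ}  = complement {β,ε}
  {α,γ,ε}  = {α,γ} ∪ {ε}
  {β,δ,ε}  = complement {α,γ}
  {α,β,γ,δ}  = complement {ε}
  {α,β,γ,ε}  = {β,ε} ∪ {α,γ}
  {α,β,δ,ε}  = {β,ε} ∪ {α,β,δ}
  — 13 sets.
Round 2. New:
  {γ}  = complement {α,β,δ,ε}
  {δ}  = complement {α,β,γ,ε}
  {β,δ}  = complement {α,γ,ε}
  {β,γ,ε}  = {β,ε} ∪ {γ,ε}
  {α,γ,δ,ε}  = {α,γ,ε} ∪ {α,γ,δ}
  {β,γ,δ,ε}  = {γ,ε} ∪ {β,δ,ε}
  — 19 sets.
Round 3: 7 new —
  {α}  = complement {β,γ,δ,ε}
  {β}  = complement {α,γ,δ,ε}
  {α,δ}  = complement {β,γ,ε}
  {γ,δ}  = {γ} ∪ {δ}
  {δ,ε}  = {ε} ∪ {δ}
  {β,γ,δ}  = {β,δ} ∪ {γ}
  {γ,δ,ε}  = {γ,ε} ∪ {δ}
  — 26 sets.
Round 4. New:
  {α,β}  = complement {γ,δ,ε}
  {α,ε}  = complement {β,γ,δ}
  {β,γ}  = {β} ∪ {γ}
  {α,β,γ}  = complement {δ,ε}
  {α,β,ε}  = complement {γ,δ}
  {α,δ,ε}  = {ε} ∪ {α,δ}
  — 32 sets.
Round 5: closed — nothing new.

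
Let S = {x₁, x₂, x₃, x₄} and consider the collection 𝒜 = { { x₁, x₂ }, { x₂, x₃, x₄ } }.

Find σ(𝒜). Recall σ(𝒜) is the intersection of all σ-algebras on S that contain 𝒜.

|σ(𝒜)| = 8.  σ(𝒜) = { {}, { x₁ }, { x₂ }, { x₁, x₂ }, { x₃, x₄ }, { x₁, x₃, x₄ }, { x₂, x₃, x₄ }, S }

Check:
Take S₀ = 𝒜 ∪ {∅, S} = { {}, { x₁, x₂ }, { x₂, x₃, x₄ }, S }.
Round 1: 2 new —
  { x₁ }  = ᶜ of { x₂, x₃, x₄ }
  { x₃, x₄ }  = ᶜ of { x₁, x₂ }
Round 2. New:
  { x₁, x₃, x₄ }  = { x₃, x₄ } ∪ { x₁ }
Round 3: 1 new —
  { x₂ }  = ᶜ of { x₁, x₃, x₄ }
Round 4 adds nothing — fixpoint reached.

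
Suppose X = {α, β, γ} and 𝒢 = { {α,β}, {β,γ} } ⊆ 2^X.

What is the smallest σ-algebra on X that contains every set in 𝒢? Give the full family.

|σ(𝒢)| = 8.  σ(𝒢) = { {}, {α}, {β}, {γ}, {α,β}, {α,γ}, {β,γ}, X }

Derivation:
Seed the family with 𝒢 together with ∅ and X: { {}, {α,β}, {β,γ}, X }.
Round 1: 2 new —
  {α}  = ᶜ of {β,γ}
  {γ}  = ᶜ of {α,β}
  — 6 sets.
Round 2 (1 new):
  {α,γ}  = {γ} ∪ {α}
  — 7 sets.
Round 3 (1 new):
  {β}  = ᶜ of {α,γ}
  — 8 sets.
Round 4: closed — nothing new.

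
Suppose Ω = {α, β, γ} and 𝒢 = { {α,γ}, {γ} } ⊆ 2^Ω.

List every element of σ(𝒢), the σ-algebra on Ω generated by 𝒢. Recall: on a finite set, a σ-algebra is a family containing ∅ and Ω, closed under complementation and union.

Start: 𝒢 ∪ {∅, Ω} = { {}, {γ}, {α,γ}, Ω }.
Pass 1: +2 →
  {β}  = complement {α,γ}
  {α,β}  = complement {γ}
  (now 6)
Pass 2: +1 →
  {β,γ}  = {γ} ∪ {β}
  (now 7)
Pass 3 adds 1:
  {α}  = complement {β,γ}
  (now 8)
After Pass 4 the family is unchanged; done.

σ(𝒢) = { {}, {α}, {β}, {γ}, {α,β}, {α,γ}, {β,γ}, Ω }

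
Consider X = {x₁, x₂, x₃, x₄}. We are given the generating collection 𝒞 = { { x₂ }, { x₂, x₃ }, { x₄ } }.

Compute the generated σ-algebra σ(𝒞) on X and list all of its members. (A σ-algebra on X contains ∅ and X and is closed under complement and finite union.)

Seed the family with 𝒞 together with ∅ and X: { ∅, { x₂ }, { x₄ }, { x₂, x₃ }, X }.
Pass 1. New:
  { x₁, x₄ }  = complement { x₂, x₃ }
  { x₂, x₄ }  = { x₄ } ∪ { x₂ }
  { x₁, x₂, x₃ }  = complement { x₄ }
  { x₁, x₃, x₄ }  = complement { x₂ }
  { x₂, x₃, x₄ }  = { x₂, x₃ } ∪ { x₄ }
  (now 10)
Pass 2: 3 new —
  { x₁ }  = complement { x₂, x₃, x₄ }
  { x₁, x₃ }  = complement { x₂, x₄ }
  { x₁, x₂, x₄ }  = { x₂ } ∪ { x₁, x₄ }
  (now 13)
Pass 3 adds 2:
  { x₃ }  = complement { x₁, x₂, x₄ }
  { x₁, x₂ }  = { x₂ } ∪ { x₁ }
  (now 15)
Pass 4 adds 1:
  { x₃, x₄ }  = complement { x₁, x₂ }
  (now 16)
Pass 5: closed — nothing new.

|σ(𝒞)| = 16.  σ(𝒞) = { ∅, { x₁ }, { x₂ }, { x₃ }, { x₄ }, { x₁, x₂ }, { x₁, x₃ }, { x₁, x₄ }, { x₂, x₃ }, { x₂, x₄ }, { x₃, x₄ }, { x₁, x₂, x₃ }, { x₁, x₂, x₄ }, { x₁, x₃, x₄ }, { x₂, x₃, x₄ }, X }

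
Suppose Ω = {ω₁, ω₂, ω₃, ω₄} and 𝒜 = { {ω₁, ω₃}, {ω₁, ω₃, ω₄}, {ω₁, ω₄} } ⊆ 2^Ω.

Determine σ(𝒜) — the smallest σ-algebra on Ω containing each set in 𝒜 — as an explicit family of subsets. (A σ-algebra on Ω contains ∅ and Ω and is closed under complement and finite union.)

Seed the family with 𝒜 together with ∅ and Ω: { ∅, {ω₁, ω₃}, {ω₁, ω₄}, {ω₁, ω₃, ω₄}, Ω }.
Pass 1. New:
  {ω₂}  = {ω₁, ω₃, ω₄}ᶜ
  {ω₂, ω₃}  = {ω₁, ω₄}ᶜ
  {ω₂, ω₄}  = {ω₁, ω₃}ᶜ
  [8 total]
Pass 2: +3 →
  {ω₁, ω₂, ω₃}  = {ω₂} ∪ {ω₁, ω₃}
  {ω₁, ω₂, ω₄}  = {ω₂} ∪ {ω₁, ω₄}
  {ω₂, ω₃, ω₄}  = {ω₂, ω₃} ∪ {ω₂, ω₄}
  [11 total]
Pass 3 (3 new):
  {ω₁}  = {ω₂, ω₃, ω₄}ᶜ
  {ω₃}  = {ω₁, ω₂, ω₄}ᶜ
  {ω₄}  = {ω₁, ω₂, ω₃}ᶜ
  [14 total]
Pass 4: 2 new —
  {ω₁, ω₂}  = {ω₂} ∪ {ω₁}
  {ω₃, ω₄}  = {ω₃} ∪ {ω₄}
  [16 total]
Pass 5: stable.

Therefore σ(𝒜) = { ∅, {ω₁}, {ω₂}, {ω₃}, {ω₄}, {ω₁, ω₂}, {ω₁, ω₃}, {ω₁, ω₄}, {ω₂, ω₃}, {ω₂, ω₄}, {ω₃, ω₄}, {ω₁, ω₂, ω₃}, {ω₁, ω₂, ω₄}, {ω₁, ω₃, ω₄}, {ω₂, ω₃, ω₄}, Ω } (|σ(𝒜)| = 16).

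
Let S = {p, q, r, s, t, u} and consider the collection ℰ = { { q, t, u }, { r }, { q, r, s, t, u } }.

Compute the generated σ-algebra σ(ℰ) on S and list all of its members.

|σ(ℰ)| = 16.  σ(ℰ) = { {  }, { p }, { r }, { s }, { p, r }, { p, s }, { r, s }, { p, r, s }, { q, t, u }, { p, q, t, u }, { q, r, t, u }, { q, s, t, u }, { p, q, r, t, u }, { p, q, s, t, u }, { q, r, s, t, u }, S }

Trace:
Take S₀ = ℰ ∪ {∅, S} = { {  }, { r }, { q, t, u }, { q, r, s, t, u }, S }.
Pass 1. New:
  { p }  = complement { q, r, s, t, u }
  { p, r, s }  = complement { q, t, u }
  { q, r, t, u }  = { r } ∪ { q, t, u }
  { p, q, s, t, u }  = complement { r }
  |family| = 9
Pass 2: +4 →
  { p, r }  = { r } ∪ { p }
  { p, s }  = complement { q, r, t, u }
  { p, q, t, u }  = { q, t, u } ∪ { p }
  { p, q, r, t, u }  = { q, r, t, u } ∪ { p }
  |family| = 13
Pass 3 adds 3:
  { s }  = complement { p, q, r, t, u }
  { r, s }  = complement { p, q, t, u }
  { q, s, t, u }  = complement { p, r }
  |family| = 16
After Pass 4 the family is unchanged; done.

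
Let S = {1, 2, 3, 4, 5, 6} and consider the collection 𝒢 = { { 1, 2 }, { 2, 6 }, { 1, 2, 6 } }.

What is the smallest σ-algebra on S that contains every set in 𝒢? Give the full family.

Seed the family with 𝒢 together with ∅ and S: { ∅, { 1, 2 }, { 2, 6 }, { 1, 2, 6 }, S }.
Pass 1 (3 new):
  { 3, 4, 5 }  = complement { 1, 2, 6 }
  { 1, 3, 4, 5 }  = complement { 2, 6 }
  { 3, 4, 5, 6 }  = complement { 1, 2 }
  (now 8)
Pass 2: +3 →
  { 1, 2, 3, 4, 5 }  = { 3, 4, 5 } ∪ { 1, 2 }
  { 1, 3, 4, 5, 6 }  = { 1, 3, 4, 5 } ∪ { 3, 4, 5, 6 }
  { 2, 3, 4, 5, 6 }  = { 2, 6 } ∪ { 3, 4, 5 }
  (now 11)
Pass 3: +3 →
  { 1 }  = complement { 2, 3, 4, 5, 6 }
  { 2 }  = complement { 1, 3, 4, 5, 6 }
  { 6 }  = complement { 1, 2, 3, 4, 5 }
  (now 14)
Pass 4 (2 new):
  { 1, 6 }  = { 1 } ∪ { 6 }
  { 2, 3, 4, 5 }  = { 3, 4, 5 } ∪ { 2 }
  (now 16)
Pass 5: no new sets; the family is a σ-algebra.

σ(𝒢) = { ∅, { 1 }, { 2 }, { 6 }, { 1, 2 }, { 1, 6 }, { 2, 6 }, { 1, 2, 6 }, { 3, 4, 5 }, { 1, 3, 4, 5 }, { 2, 3, 4, 5 }, { 3, 4, 5, 6 }, { 1, 2, 3, 4, 5 }, { 1, 3, 4, 5, 6 }, { 2, 3, 4, 5, 6 }, S }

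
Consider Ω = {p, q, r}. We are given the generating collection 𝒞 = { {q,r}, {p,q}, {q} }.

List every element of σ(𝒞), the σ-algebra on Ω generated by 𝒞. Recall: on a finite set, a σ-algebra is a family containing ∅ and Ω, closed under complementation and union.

Start: 𝒞 ∪ {∅, Ω} = { {}, {q}, {p,q}, {q,r}, Ω }.
Step 1: +3 →
  {p}  = complement {q,r}
  {r}  = complement {p,q}
  {p,r}  = complement {q}
  (now 8)
Step 2: already closed under ᶜ and ∪.

Hence σ(𝒞) has 8 members: { {}, {p}, {q}, {r}, {p,q}, {p,r}, {q,r}, Ω }.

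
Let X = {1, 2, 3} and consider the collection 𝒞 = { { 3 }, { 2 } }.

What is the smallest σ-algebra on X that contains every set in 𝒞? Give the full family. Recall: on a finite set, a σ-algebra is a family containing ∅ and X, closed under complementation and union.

Take S₀ = 𝒞 ∪ {∅, X} = { {  }, { 2 }, { 3 }, X }.
Iteration 1 (3 new):
  { 1, 2 }  = X∖{ 3 }
  { 1, 3 }  = X∖{ 2 }
  { 2, 3 }  = { 3 } ∪ { 2 }
  [7 total]
Iteration 2: 1 new —
  { 1 }  = X∖{ 2, 3 }
  [8 total]
After Iteration 3 the family is unchanged; done.

Therefore σ(𝒞) = { {  }, { 1 }, { 2 }, { 3 }, { 1, 2 }, { 1, 3 }, { 2, 3 }, X } (|σ(𝒞)| = 8).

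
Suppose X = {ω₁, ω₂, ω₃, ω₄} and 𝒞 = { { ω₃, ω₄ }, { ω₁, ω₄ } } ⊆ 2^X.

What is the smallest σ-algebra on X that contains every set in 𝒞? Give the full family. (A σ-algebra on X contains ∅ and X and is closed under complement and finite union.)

Take S₀ = 𝒞 ∪ {∅, X} = { {}, { ω₁, ω₄ }, { ω₃, ω₄ }, X }.
Iteration 1: 3 new —
  { ω₁, ω₂ }  = complement { ω₃, ω₄ }
  { ω₂, ω₃ }  = complement { ω₁, ω₄ }
  { ω₁, ω₃, ω₄ }  = { ω₃, ω₄ } ∪ { ω₁, ω₄ }
  [7 total]
Iteration 2: 4 new —
  { ω₂ }  = complement { ω₁, ω₃, ω₄ }
  { ω₁, ω₂, ω₃ }  = { ω₂, ω₃ } ∪ { ω₁, ω₂ }
  { ω₁, ω₂, ω₄ }  = { ω₁, ω₄ } ∪ { ω₁, ω₂ }
  { ω₂, ω₃, ω₄ }  = { ω₃, ω₄ } ∪ { ω₂, ω₃ }
  [11 total]
Iteration 3: +3 →
  { ω₁ }  = complement { ω₂, ω₃, ω₄ }
  { ω₃ }  = complement { ω₁, ω₂, ω₄ }
  { ω₄ }  = complement { ω₁, ω₂, ω₃ }
  [14 total]
Iteration 4 (2 new):
  { ω₁, ω₃ }  = { ω₃ } ∪ { ω₁ }
  { ω₂, ω₄ }  = { ω₄ } ∪ { ω₂ }
  [16 total]
Iteration 5: no new sets; the family is a σ-algebra.

|σ(𝒞)| = 16.  σ(𝒞) = { {}, { ω₁ }, { ω₂ }, { ω₃ }, { ω₄ }, { ω₁, ω₂ }, { ω₁, ω₃ }, { ω₁, ω₄ }, { ω₂, ω₃ }, { ω₂, ω₄ }, { ω₃, ω₄ }, { ω₁, ω₂, ω₃ }, { ω₁, ω₂, ω₄ }, { ω₁, ω₃, ω₄ }, { ω₂, ω₃, ω₄ }, X }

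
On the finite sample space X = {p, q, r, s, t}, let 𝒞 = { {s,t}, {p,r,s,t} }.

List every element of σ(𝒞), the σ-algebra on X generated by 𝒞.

Initial family (4 sets): { {}, {s,t}, {p,r,s,t}, X }.
Round 1: 2 new —
  {q}  = {p,r,s,t}ᶜ
  {p,q,r}  = {s,t}ᶜ
  [6 total]
Round 2: 1 new —
  {q,s,t}  = {s,t} ∪ {q}
  [7 total]
Round 3 adds 1:
  {p,r}  = {q,s,t}ᶜ
  [8 total]
Round 4 adds nothing — fixpoint reached.

|σ(𝒞)| = 8.  σ(𝒞) = { {}, {q}, {p,r}, {s,t}, {p,q,r}, {q,s,t}, {p,r,s,t}, X }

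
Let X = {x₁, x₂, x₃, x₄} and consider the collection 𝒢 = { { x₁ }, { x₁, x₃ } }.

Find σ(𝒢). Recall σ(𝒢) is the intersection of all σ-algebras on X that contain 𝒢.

σ(𝒢) (8 sets): { {  }, { x₁ }, { x₃ }, { x₁, x₃ }, { x₂, x₄ }, { x₁, x₂, x₄ }, { x₂, x₃, x₄ }, X }

Trace:
Begin from { {  }, { x₁ }, { x₁, x₃ }, X } (that is, 𝒢 plus ∅ and X).
Round 1: 2 new —
  { x₂, x₄ }  = ᶜ of { x₁, x₃ }
  { x₂, x₃, x₄ }  = ᶜ of { x₁ }
  [6 total]
Round 2 (1 new):
  { x₁, x₂, x₄ }  = { x₂, x₄ } ∪ { x₁ }
  [7 total]
Round 3. New:
  { x₃ }  = ᶜ of { x₁, x₂, x₄ }
  [8 total]
Round 4 adds nothing — fixpoint reached.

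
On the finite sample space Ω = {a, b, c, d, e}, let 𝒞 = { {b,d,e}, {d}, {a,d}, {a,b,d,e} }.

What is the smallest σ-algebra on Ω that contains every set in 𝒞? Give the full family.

Take S₀ = 𝒞 ∪ {∅, Ω} = { {}, {d}, {a,d}, {b,d,e}, {a,b,d,e}, Ω }.
Iteration 1: +4 →
  {c}  = complement {a,b,d,e}
  {a,c}  = complement {b,d,e}
  {b,c,e}  = complement {a,d}
  {a,b,c,e}  = complement {d}
  |family| = 10
Iteration 2: +3 →
  {c,d}  = {c} ∪ {d}
  {a,c,d}  = {c} ∪ {a,d}
  {b,c,d,e}  = {c} ∪ {b,d,e}
  |family| = 13
Iteration 3: +3 →
  {a}  = complement {b,c,d,e}
  {b,e}  = complement {a,c,d}
  {a,b,e}  = complement {c,d}
  |family| = 16
Iteration 4 adds nothing — fixpoint reached.

Hence σ(𝒞) has 16 members: { {}, {a}, {c}, {d}, {a,c}, {a,d}, {b,e}, {c,d}, {a,b,e}, {a,c,d}, {b,c,e}, {b,d,e}, {a,b,c,e}, {a,b,d,e}, {b,c,d,e}, Ω }.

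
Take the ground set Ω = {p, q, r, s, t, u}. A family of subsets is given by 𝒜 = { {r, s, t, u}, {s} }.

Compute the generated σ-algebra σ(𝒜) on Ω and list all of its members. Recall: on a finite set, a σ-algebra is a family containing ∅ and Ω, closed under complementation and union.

σ(𝒜) (8 sets): { ∅, {s}, {p, q}, {p, q, s}, {r, t, u}, {r, s, t, u}, {p, q, r, t, u}, Ω }

Trace:
Take S₀ = 𝒜 ∪ {∅, Ω} = { ∅, {s}, {r, s, t, u}, Ω }.
Step 1: 2 new —
  {p, q}  = ᶜ of {r, s, t, u}
  {p, q, r, t, u}  = ᶜ of {s}
  [6 total]
Step 2 adds 1:
  {p, q, s}  = {p, q} ∪ {s}
  [7 total]
Step 3 (1 new):
  {r, t, u}  = ᶜ of {p, q, s}
  [8 total]
Step 4: stable.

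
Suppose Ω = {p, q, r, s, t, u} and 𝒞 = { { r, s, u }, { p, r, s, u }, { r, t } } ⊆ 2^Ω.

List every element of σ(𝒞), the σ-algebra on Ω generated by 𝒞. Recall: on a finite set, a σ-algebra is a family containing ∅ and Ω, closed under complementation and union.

Seed the family with 𝒞 together with ∅ and Ω: { {}, { r, t }, { r, s, u }, { p, r, s, u }, Ω }.
Pass 1: +5 →
  { q, t }  = { p, r, s, u }ᶜ
  { p, q, t }  = { r, s, u }ᶜ
  { p, q, s, u }  = { r, t }ᶜ
  { r, s, t, u }  = { r, t } ∪ { r, s, u }
  { p, r, s, t, u }  = { p, r, s, u } ∪ { r, t }
  (now 10)
Pass 2: +7 →
  { q }  = { p, r, s, t, u }ᶜ
  { p, q }  = { r, s, t, u }ᶜ
  { q, r, t }  = { q, t } ∪ { r, t }
  { p, q, r, t }  = { p, q, t } ∪ { r, t }
  { p, q, r, s, u }  = { p, q, s, u } ∪ { p, r, s, u }
  { p, q, s, t, u }  = { q, t } ∪ { p, q, s, u }
  { q, r, s, t, u }  = { q, t } ∪ { r, s, t, u }
  (now 17)
Pass 3 adds 6:
  { p }  = { q, r, s, t, u }ᶜ
  { r }  = { p, q, s, t, u }ᶜ
  { t }  = { p, q, r, s, u }ᶜ
  { s, u }  = { p, q, r, t }ᶜ
  { p, s, u }  = { q, r, t }ᶜ
  { q, r, s, u }  = { r, s, u } ∪ { q }
  (now 23)
Pass 4 adds 9:
  { p, r }  = { r } ∪ { p }
  { p, t }  = { q, r, s, u }ᶜ
  { q, r }  = { q } ∪ { r }
  { p, q, r }  = { p, q } ∪ { r }
  { p, r, t }  = { r, t } ∪ { p }
  { q, s, u }  = { q } ∪ { s, u }
  { s, t, u }  = { t } ∪ { s, u }
  { p, s, t, u }  = { p, s, u } ∪ { t }
  { q, s, t, u }  = { q, t } ∪ { s, u }
  (now 32)
After Pass 5 the family is unchanged; done.

σ(𝒞) = { {}, { p }, { q }, { r }, { t }, { p, q }, { p, r }, { p, t }, { q, r }, { q, t }, { r, t }, { s, u }, { p, q, r }, { p, q, t }, { p, r, t }, { p, s, u }, { q, r, t }, { q, s, u }, { r, s, u }, { s, t, u }, { p, q, r, t }, { p, q, s, u }, { p, r, s, u }, { p, s, t, u }, { q, r, s, u }, { q, s, t, u }, { r, s, t, u }, { p, q, r, s, u }, { p, q, s, t, u }, { p, r, s, t, u }, { q, r, s, t, u }, Ω }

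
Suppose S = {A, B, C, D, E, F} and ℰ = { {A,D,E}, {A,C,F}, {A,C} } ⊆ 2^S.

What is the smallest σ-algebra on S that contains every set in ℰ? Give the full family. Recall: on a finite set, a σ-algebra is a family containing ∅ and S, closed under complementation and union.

|σ(ℰ)| = 32.  σ(ℰ) = { {}, {A}, {B}, {C}, {F}, {A,B}, {A,C}, {A,F}, {B,C}, {B,F}, {C,F}, {D,E}, {A,B,C}, {A,B,F}, {A,C,F}, {A,D,E}, {B,C,F}, {B,D,E}, {C,D,E}, {D,E,F}, {A,B,C,F}, {A,B,D,E}, {A,C,D,E}, {A,D,E,F}, {B,C,D,E}, {B,D,E,F}, {C,D,E,F}, {A,B,C,D,E}, {A,B,D,E,F}, {A,C,D,E,F}, {B,C,D,E,F}, S }

Trace:
Take S₀ = ℰ ∪ {∅, S} = { {}, {A,C}, {A,C,F}, {A,D,E}, S }.
Iteration 1 (5 new):
  {B,C,F}  = {A,D,E}ᶜ
  {B,D,E}  = {A,C,F}ᶜ
  {A,C,D,E}  = {A,D,E} ∪ {A,C}
  {B,D,E,F}  = {A,C}ᶜ
  {A,C,D,E,F}  = {A,D,E} ∪ {A,C,F}
Iteration 2 adds 7:
  {B}  = {A,C,D,E,F}ᶜ
  {B,F}  = {A,C,D,E}ᶜ
  {A,B,C,F}  = {A,C,F} ∪ {B,C,F}
  {A,B,D,E}  = {A,D,E} ∪ {B,D,E}
  {A,B,C,D,E}  = {A,C,D,E} ∪ {B,D,E}
  {A,B,D,E,F}  = {A,D,E} ∪ {B,D,E,F}
  {B,C,D,E,F}  = {B,C,F} ∪ {B,D,E,F}
Iteration 3: 6 new —
  {A}  = {B,C,D,E,F}ᶜ
  {C}  = {A,B,D,E,F}ᶜ
  {F}  = {A,B,C,D,E}ᶜ
  {C,F}  = {A,B,D,E}ᶜ
  {D,E}  = {A,B,C,F}ᶜ
  {A,B,C}  = {A,C} ∪ {B}
Iteration 4 (9 new):
  {A,B}  = {B} ∪ {A}
  {A,F}  = {F} ∪ {A}
  {B,C}  = {B} ∪ {C}
  {A,B,F}  = {B,F} ∪ {A}
  {C,D,E}  = {D,E} ∪ {C}
  {D,E,F}  = {A,B,C}ᶜ
  {A,D,E,F}  = {A,D,E} ∪ {F}
  {B,C,D,E}  = {C} ∪ {B,D,E}
  {C,D,E,F}  = {D,E} ∪ {C,F}
Iteration 5: already closed under ᶜ and ∪.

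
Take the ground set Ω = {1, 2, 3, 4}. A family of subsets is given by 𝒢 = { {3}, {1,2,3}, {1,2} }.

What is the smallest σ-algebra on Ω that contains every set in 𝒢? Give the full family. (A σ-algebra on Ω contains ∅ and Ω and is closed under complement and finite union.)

|σ(𝒢)| = 8.  σ(𝒢) = { {}, {3}, {4}, {1,2}, {3,4}, {1,2,3}, {1,2,4}, Ω }

Derivation:
Initial family (5 sets): { {}, {3}, {1,2}, {1,2,3}, Ω }.
Round 1. New:
  {4}  = Ω∖{1,2,3}
  {3,4}  = Ω∖{1,2}
  {1,2,4}  = Ω∖{3}
Round 2: stable.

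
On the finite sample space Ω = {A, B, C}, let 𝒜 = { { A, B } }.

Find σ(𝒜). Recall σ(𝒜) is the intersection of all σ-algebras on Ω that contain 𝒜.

σ(𝒜) = { {}, { C }, { A, B }, Ω }

Check:
Seed the family with 𝒜 together with ∅ and Ω: { {}, { A, B }, Ω }.
Pass 1. New:
  { C }  = Ω∖{ A, B }
  (now 4)
Pass 2: already closed under ᶜ and ∪.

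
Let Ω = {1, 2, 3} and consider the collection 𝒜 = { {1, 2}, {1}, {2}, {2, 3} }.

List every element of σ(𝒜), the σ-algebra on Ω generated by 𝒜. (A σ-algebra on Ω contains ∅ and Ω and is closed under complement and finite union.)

|σ(𝒜)| = 8.  σ(𝒜) = { {}, {1}, {2}, {3}, {1, 2}, {1, 3}, {2, 3}, Ω }

Derivation:
Take S₀ = 𝒜 ∪ {∅, Ω} = { {}, {1}, {2}, {1, 2}, {2, 3}, Ω }.
Round 1: +2 →
  {3}  = {1, 2}ᶜ
  {1, 3}  = {2}ᶜ
  — 8 sets.
Round 2: no new sets; the family is a σ-algebra.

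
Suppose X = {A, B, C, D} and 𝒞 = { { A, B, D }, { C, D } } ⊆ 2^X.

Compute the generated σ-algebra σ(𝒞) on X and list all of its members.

|σ(𝒞)| = 8.  σ(𝒞) = { {}, { C }, { D }, { A, B }, { C, D }, { A, B, C }, { A, B, D }, X }

Derivation:
Initial family (4 sets): { {}, { C, D }, { A, B, D }, X }.
Iteration 1: 2 new —
  { C }  = ᶜ of { A, B, D }
  { A, B }  = ᶜ of { C, D }
  — 6 sets.
Iteration 2. New:
  { A, B, C }  = { C } ∪ { A, B }
  — 7 sets.
Iteration 3: 1 new —
  { D }  = ᶜ of { A, B, C }
  — 8 sets.
Iteration 4: already closed under ᶜ and ∪.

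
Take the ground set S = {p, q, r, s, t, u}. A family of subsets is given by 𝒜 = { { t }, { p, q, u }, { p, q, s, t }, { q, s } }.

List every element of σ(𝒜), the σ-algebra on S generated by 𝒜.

Take S₀ = 𝒜 ∪ {∅, S} = { {}, { t }, { q, s }, { p, q, u }, { p, q, s, t }, S }.
Step 1: 8 new —
  { r, u }  = { p, q, s, t }ᶜ
  { q, s, t }  = { q, s } ∪ { t }
  { r, s, t }  = { p, q, u }ᶜ
  { p, q, s, u }  = { p, q, u } ∪ { q, s }
  { p, q, t, u }  = { p, q, u } ∪ { t }
  { p, r, t, u }  = { q, s }ᶜ
  { p, q, r, s, u }  = { t }ᶜ
  { p, q, s, t, u }  = { p, q, u } ∪ { p, q, s, t }
  [14 total]
Step 2: 13 new —
  { r }  = { p, q, s, t, u }ᶜ
  { r, s }  = { p, q, t, u }ᶜ
  { r, t }  = { p, q, s, u }ᶜ
  { p, r, u }  = { q, s, t }ᶜ
  { r, t, u }  = { t } ∪ { r, u }
  { p, q, r, u }  = { r, u } ∪ { p, q, u }
  { q, r, s, t }  = { r, s, t } ∪ { q, s }
  { q, r, s, u }  = { r, u } ∪ { q, s }
  { r, s, t, u }  = { r, s, t } ∪ { r, u }
  { p, q, r, s, t }  = { r, s, t } ∪ { p, q, s, t }
  { p, q, r, t, u }  = { p, r, t, u } ∪ { p, q, u }
  { p, r, s, t, u }  = { p, r, t, u } ∪ { r, s, t }
  { q, r, s, t, u }  = { r, u } ∪ { q, s, t }
  [27 total]
Step 3 adds 12:
  { p }  = { q, r, s, t, u }ᶜ
  { q }  = { p, r, s, t, u }ᶜ
  { s }  = { p, q, r, t, u }ᶜ
  { u }  = { p, q, r, s, t }ᶜ
  { p, q }  = { r, s, t, u }ᶜ
  { p, t }  = { q, r, s, u }ᶜ
  { p, u }  = { q, r, s, t }ᶜ
  { s, t }  = { p, q, r, u }ᶜ
  { p, q, s }  = { r, t, u }ᶜ
  { q, r, s }  = { r, s } ∪ { q, s }
  { r, s, u }  = { r, s } ∪ { r, u }
  { p, r, s, u }  = { r, s } ∪ { p, r, u }
  [39 total]
Step 4 adds 24:
  { p, r }  = { r } ∪ { p }
  { p, s }  = { s } ∪ { p }
  { q, r }  = { q } ∪ { r }
  { q, t }  = { p, r, s, u }ᶜ
  { q, u }  = { q } ∪ { u }
  { s, u }  = { s } ∪ { u }
  { t, u }  = { u } ∪ { t }
  { p, q, r }  = { p, q } ∪ { r }
  { p, q, t }  = { r, s, u }ᶜ
  { p, r, s }  = { r, s } ∪ { p }
  { p, r, t }  = { r, t } ∪ { p }
  { p, s, t }  = { s, t } ∪ { p }
  { p, s, u }  = { p, u } ∪ { s }
  { p, t, u }  = { q, r, s }ᶜ
  { q, r, t }  = { q } ∪ { r, t }
  { q, r, u }  = { q } ∪ { r, u }
  { q, s, u }  = { q, s } ∪ { u }
  { s, t, u }  = { s, t } ∪ { u }
  { p, q, r, s }  = { r, s } ∪ { p, q }
  { p, q, r, t }  = { r, t } ∪ { p, q }
  { p, r, s, t }  = { r, s } ∪ { p, t }
  { p, s, t, u }  = { p, u } ∪ { s, t }
  { q, r, t, u }  = { q } ∪ { r, t, u }
  { q, s, t, u }  = { q, s, t } ∪ { u }
  [63 total]
Step 5: +1 →
  { q, t, u }  = { p, r, s }ᶜ
  [64 total]
Step 6: stable.

σ(𝒜) = { {}, { p }, { q }, { r }, { s }, { t }, { u }, { p, q }, { p, r }, { p, s }, { p, t }, { p, u }, { q, r }, { q, s }, { q, t }, { q, u }, { r, s }, { r, t }, { r, u }, { s, t }, { s, u }, { t, u }, { p, q, r }, { p, q, s }, { p, q, t }, { p, q, u }, { p, r, s }, { p, r, t }, { p, r, u }, { p, s, t }, { p, s, u }, { p, t, u }, { q, r, s }, { q, r, t }, { q, r, u }, { q, s, t }, { q, s, u }, { q, t, u }, { r, s, t }, { r, s, u }, { r, t, u }, { s, t, u }, { p, q, r, s }, { p, q, r, t }, { p, q, r, u }, { p, q, s, t }, { p, q, s, u }, { p, q, t, u }, { p, r, s, t }, { p, r, s, u }, { p, r, t, u }, { p, s, t, u }, { q, r, s, t }, { q, r, s, u }, { q, r, t, u }, { q, s, t, u }, { r, s, t, u }, { p, q, r, s, t }, { p, q, r, s, u }, { p, q, r, t, u }, { p, q, s, t, u }, { p, r, s, t, u }, { q, r, s, t, u }, S }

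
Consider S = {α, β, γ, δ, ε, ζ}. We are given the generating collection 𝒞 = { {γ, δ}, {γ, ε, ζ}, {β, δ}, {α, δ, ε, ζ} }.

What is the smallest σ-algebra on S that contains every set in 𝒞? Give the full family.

Seed the family with 𝒞 together with ∅ and S: { {}, {β, δ}, {γ, δ}, {γ, ε, ζ}, {α, δ, ε, ζ}, S }.
Round 1: +9 →
  {β, γ}  = complement {α, δ, ε, ζ}
  {α, β, δ}  = complement {γ, ε, ζ}
  {β, γ, δ}  = {γ, δ} ∪ {β, δ}
  {α, β, ε, ζ}  = complement {γ, δ}
  {α, γ, ε, ζ}  = complement {β, δ}
  {γ, δ, ε, ζ}  = {γ, δ} ∪ {γ, ε, ζ}
  {α, β, δ, ε, ζ}  = {α, δ, ε, ζ} ∪ {β, δ}
  {α, γ, δ, ε, ζ}  = {γ, δ} ∪ {α, δ, ε, ζ}
  {β, γ, δ, ε, ζ}  = {γ, ε, ζ} ∪ {β, δ}
  |family| = 15
Round 2: 8 new —
  {α}  = complement {β, γ, δ, ε, ζ}
  {β}  = complement {α, γ, δ, ε, ζ}
  {γ}  = complement {α, β, δ, ε, ζ}
  {α, β}  = complement {γ, δ, ε, ζ}
  {α, ε, ζ}  = complement {β, γ, δ}
  {α, β, γ, δ}  = {γ, δ} ∪ {α, β, δ}
  {β, γ, ε, ζ}  = {β, γ} ∪ {γ, ε, ζ}
  {α, β, γ, ε, ζ}  = {α, γ, ε, ζ} ∪ {β, γ}
  |family| = 23
Round 3: +6 →
  {δ}  = complement {α, β, γ, ε, ζ}
  {α, γ}  = {γ} ∪ {α}
  {α, δ}  = complement {β, γ, ε, ζ}
  {ε, ζ}  = complement {α, β, γ, δ}
  {α, β, γ}  = {α, β} ∪ {γ}
  {α, γ, δ}  = {γ, δ} ∪ {α}
  |family| = 29
Round 4 (3 new):
  {β, ε, ζ}  = complement {α, γ, δ}
  {δ, ε, ζ}  = complement {α, β, γ}
  {β, δ, ε, ζ}  = complement {α, γ}
  |family| = 32
Round 5 adds nothing — fixpoint reached.

Therefore σ(𝒞) = { {}, {α}, {β}, {γ}, {δ}, {α, β}, {α, γ}, {α, δ}, {β, γ}, {β, δ}, {γ, δ}, {ε, ζ}, {α, β, γ}, {α, β, δ}, {α, γ, δ}, {α, ε, ζ}, {β, γ, δ}, {β, ε, ζ}, {γ, ε, ζ}, {δ, ε, ζ}, {α, β, γ, δ}, {α, β, ε, ζ}, {α, γ, ε, ζ}, {α, δ, ε, ζ}, {β, γ, ε, ζ}, {β, δ, ε, ζ}, {γ, δ, ε, ζ}, {α, β, γ, ε, ζ}, {α, β, δ, ε, ζ}, {α, γ, δ, ε, ζ}, {β, γ, δ, ε, ζ}, S } (|σ(𝒞)| = 32).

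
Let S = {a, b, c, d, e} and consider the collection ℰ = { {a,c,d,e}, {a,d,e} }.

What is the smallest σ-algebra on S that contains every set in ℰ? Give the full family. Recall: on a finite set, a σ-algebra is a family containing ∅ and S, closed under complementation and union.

σ(ℰ) = { {}, {b}, {c}, {b,c}, {a,d,e}, {a,b,d,e}, {a,c,d,e}, S }

Derivation:
Seed the family with ℰ together with ∅ and S: { {}, {a,d,e}, {a,c,d,e}, S }.
Step 1: 2 new —
  {b}  = ᶜ of {a,c,d,e}
  {b,c}  = ᶜ of {a,d,e}
  [6 total]
Step 2. New:
  {a,b,d,e}  = {a,d,e} ∪ {b}
  [7 total]
Step 3 adds 1:
  {c}  = ᶜ of {a,b,d,e}
  [8 total]
Step 4: no new sets; the family is a σ-algebra.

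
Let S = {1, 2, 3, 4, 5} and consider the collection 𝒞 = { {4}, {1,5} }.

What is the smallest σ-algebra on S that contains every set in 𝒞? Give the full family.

Answer: σ(𝒞) = { {}, {4}, {1,5}, {2,3}, {1,4,5}, {2,3,4}, {1,2,3,5}, S }

Trace:
Seed the family with 𝒞 together with ∅ and S: { {}, {4}, {1,5}, S }.
Step 1 (3 new):
  {1,4,5}  = {4} ∪ {1,5}
  {2,3,4}  = S∖{1,5}
  {1,2,3,5}  = S∖{4}
  [7 total]
Step 2. New:
  {2,3}  = S∖{1,4,5}
  [8 total]
Step 3: stable.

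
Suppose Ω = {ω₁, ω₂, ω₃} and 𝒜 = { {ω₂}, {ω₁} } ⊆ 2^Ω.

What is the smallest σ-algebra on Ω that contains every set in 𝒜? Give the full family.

σ(𝒜) (8 sets): { {}, {ω₁}, {ω₂}, {ω₃}, {ω₁, ω₂}, {ω₁, ω₃}, {ω₂, ω₃}, Ω }

Trace:
Initial family (4 sets): { {}, {ω₁}, {ω₂}, Ω }.
Round 1 adds 3:
  {ω₁, ω₂}  = {ω₂} ∪ {ω₁}
  {ω₁, ω₃}  = ᶜ of {ω₂}
  {ω₂, ω₃}  = ᶜ of {ω₁}
  (now 7)
Round 2 adds 1:
  {ω₃}  = ᶜ of {ω₁, ω₂}
  (now 8)
Round 3: closed — nothing new.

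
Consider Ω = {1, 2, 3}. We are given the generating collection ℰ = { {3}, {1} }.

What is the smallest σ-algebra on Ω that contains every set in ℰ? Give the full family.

σ(ℰ) (8 sets): { {}, {1}, {2}, {3}, {1,2}, {1,3}, {2,3}, Ω }

Working:
Initial family (4 sets): { {}, {1}, {3}, Ω }.
Round 1 adds 3:
  {1,2}  = ᶜ of {3}
  {1,3}  = {3} ∪ {1}
  {2,3}  = ᶜ of {1}
  [7 total]
Round 2: +1 →
  {2}  = ᶜ of {1,3}
  [8 total]
Round 3: no new sets; the family is a σ-algebra.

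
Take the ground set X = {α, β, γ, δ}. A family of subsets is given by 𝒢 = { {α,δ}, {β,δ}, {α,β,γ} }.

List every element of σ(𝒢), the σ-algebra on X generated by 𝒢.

Seed the family with 𝒢 together with ∅ and X: { {}, {α,δ}, {β,δ}, {α,β,γ}, X }.
Round 1: 4 new —
  {δ}  = complement {α,β,γ}
  {α,γ}  = complement {β,δ}
  {β,γ}  = complement {α,δ}
  {α,β,δ}  = {α,δ} ∪ {β,δ}
  [9 total]
Round 2 (3 new):
  {γ}  = complement {α,β,δ}
  {α,γ,δ}  = {α,δ} ∪ {α,γ}
  {β,γ,δ}  = {β,γ} ∪ {δ}
  [12 total]
Round 3: +3 →
  {α}  = complement {β,γ,δ}
  {β}  = complement {α,γ,δ}
  {γ,δ}  = {γ} ∪ {δ}
  [15 total]
Round 4 adds 1:
  {α,β}  = complement {γ,δ}
  [16 total]
Round 5 adds nothing — fixpoint reached.

σ(𝒢) = { {}, {α}, {β}, {γ}, {δ}, {α,β}, {α,γ}, {α,δ}, {β,γ}, {β,δ}, {γ,δ}, {α,β,γ}, {α,β,δ}, {α,γ,δ}, {β,γ,δ}, X }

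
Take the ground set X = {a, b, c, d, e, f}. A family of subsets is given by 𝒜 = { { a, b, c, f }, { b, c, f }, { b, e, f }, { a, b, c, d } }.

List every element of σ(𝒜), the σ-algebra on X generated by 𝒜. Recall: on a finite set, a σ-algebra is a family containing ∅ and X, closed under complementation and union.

σ(𝒜) = { {  }, { a }, { b }, { c }, { d }, { e }, { f }, { a, b }, { a, c }, { a, d }, { a, e }, { a, f }, { b, c }, { b, d }, { b, e }, { b, f }, { c, d }, { c, e }, { c, f }, { d, e }, { d, f }, { e, f }, { a, b, c }, { a, b, d }, { a, b, e }, { a, b, f }, { a, c, d }, { a, c, e }, { a, c, f }, { a, d, e }, { a, d, f }, { a, e, f }, { b, c, d }, { b, c, e }, { b, c, f }, { b, d, e }, { b, d, f }, { b, e, f }, { c, d, e }, { c, d, f }, { c, e, f }, { d, e, f }, { a, b, c, d }, { a, b, c, e }, { a, b, c, f }, { a, b, d, e }, { a, b, d, f }, { a, b, e, f }, { a, c, d, e }, { a, c, d, f }, { a, c, e, f }, { a, d, e, f }, { b, c, d, e }, { b, c, d, f }, { b, c, e, f }, { b, d, e, f }, { c, d, e, f }, { a, b, c, d, e }, { a, b, c, d, f }, { a, b, c, e, f }, { a, b, d, e, f }, { a, c, d, e, f }, { b, c, d, e, f }, X }

Derivation:
Seed the family with 𝒜 together with ∅ and X: { {  }, { b, c, f }, { b, e, f }, { a, b, c, d }, { a, b, c, f }, X }.
Pass 1: +7 →
  { d, e }  = ᶜ of { a, b, c, f }
  { e, f }  = ᶜ of { a, b, c, d }
  { a, c, d }  = ᶜ of { b, e, f }
  { a, d, e }  = ᶜ of { b, c, f }
  { b, c, e, f }  = { b, c, f } ∪ { b, e, f }
  { a, b, c, d, f }  = { b, c, f } ∪ { a, b, c, d }
  { a, b, c, e, f }  = { b, e, f } ∪ { a, b, c, f }
Pass 2: +11 →
  { d }  = ᶜ of { a, b, c, e, f }
  { e }  = ᶜ of { a, b, c, d, f }
  { a, d }  = ᶜ of { b, c, e, f }
  { d, e, f }  = { e, f } ∪ { d, e }
  { a, c, d, e }  = { a, d, e } ∪ { a, c, d }
  { a, d, e, f }  = { a, d, e } ∪ { e, f }
  { b, d, e, f }  = { b, e, f } ∪ { d, e }
  { a, b, c, d, e }  = { a, d, e } ∪ { a, b, c, d }
  { a, b, d, e, f }  = { a, d, e } ∪ { b, e, f }
  { a, c, d, e, f }  = { e, f } ∪ { a, c, d }
  { b, c, d, e, f }  = { b, c, f } ∪ { d, e }
Pass 3 (9 new):
  { a }  = ᶜ of { b, c, d, e, f }
  { b }  = ᶜ of { a, c, d, e, f }
  { c }  = ᶜ of { a, b, d, e, f }
  { f }  = ᶜ of { a, b, c, d, e }
  { a, c }  = ᶜ of { b, d, e, f }
  { b, c }  = ᶜ of { a, d, e, f }
  { b, f }  = ᶜ of { a, c, d, e }
  { a, b, c }  = ᶜ of { d, e, f }
  { b, c, d, f }  = { b, c, f } ∪ { d }
Pass 4 adds 29:
  { a, b }  = { a } ∪ { b }
  { a, e }  = ᶜ of { b, c, d, f }
  { a, f }  = { a } ∪ { f }
  { b, d }  = { b } ∪ { d }
  { b, e }  = { b } ∪ { e }
  { c, d }  = { c } ∪ { d }
  { c, e }  = { e } ∪ { c }
  { c, f }  = { f } ∪ { c }
  { d, f }  = { f } ∪ { d }
  { a, b, d }  = { b } ∪ { a, d }
  { a, b, f }  = { a } ∪ { b, f }
  { a, c, e }  = { e } ∪ { a, c }
  { a, c, f }  = { f } ∪ { a, c }
  { a, d, f }  = { f } ∪ { a, d }
  { a, e, f }  = { e, f } ∪ { a }
  { b, c, d }  = { b, c } ∪ { d }
  { b, c, e }  = { e } ∪ { b, c }
  { b, d, e }  = { b } ∪ { d, e }
  { b, d, f }  = { b, f } ∪ { d }
  { c, d, e }  = { d, e } ∪ { c }
  { c, e, f }  = { e, f } ∪ { c }
  { a, b, c, e }  = { a, b, c } ∪ { e }
  { a, b, d, e }  = { a, d, e } ∪ { b }
  { a, b, d, f }  = { b, f } ∪ { a, d }
  { a, b, e, f }  = { a } ∪ { b, e, f }
  { a, c, d, f }  = { f } ∪ { a, c, d }
  { a, c, e, f }  = { e, f } ∪ { a, c }
  { b, c, d, e }  = { d, e } ∪ { b, c }
  { c, d, e, f }  = { c } ∪ { d, e, f }
Pass 5 (2 new):
  { a, b, e }  = { b, e } ∪ { a, e }
  { c, d, f }  = { c, d } ∪ { d, f }
After Pass 6 the family is unchanged; done.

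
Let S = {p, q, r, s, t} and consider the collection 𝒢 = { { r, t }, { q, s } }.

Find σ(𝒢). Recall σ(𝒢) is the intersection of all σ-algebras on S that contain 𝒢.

Initial family (4 sets): { {}, { q, s }, { r, t }, S }.
Step 1: +3 →
  { p, q, s }  = S∖{ r, t }
  { p, r, t }  = S∖{ q, s }
  { q, r, s, t }  = { r, t } ∪ { q, s }
Step 2. New:
  { p }  = S∖{ q, r, s, t }
Step 3: already closed under ᶜ and ∪.

Hence σ(𝒢) has 8 members: { {}, { p }, { q, s }, { r, t }, { p, q, s }, { p, r, t }, { q, r, s, t }, S }.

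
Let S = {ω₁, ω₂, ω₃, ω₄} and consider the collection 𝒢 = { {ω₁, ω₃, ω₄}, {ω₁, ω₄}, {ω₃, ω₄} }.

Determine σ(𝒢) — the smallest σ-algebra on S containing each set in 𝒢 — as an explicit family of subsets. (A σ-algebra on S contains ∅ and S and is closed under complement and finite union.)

Initial family (5 sets): { {}, {ω₁, ω₄}, {ω₃, ω₄}, {ω₁, ω₃, ω₄}, S }.
Iteration 1 adds 3:
  {ω₂}  = {ω₁, ω₃, ω₄}ᶜ
  {ω₁, ω₂}  = {ω₃, ω₄}ᶜ
  {ω₂, ω₃}  = {ω₁, ω₄}ᶜ
  [8 total]
Iteration 2: 3 new —
  {ω₁, ω₂, ω₃}  = {ω₂, ω₃} ∪ {ω₁, ω₂}
  {ω₁, ω₂, ω₄}  = {ω₂} ∪ {ω₁, ω₄}
  {ω₂, ω₃, ω₄}  = {ω₂} ∪ {ω₃, ω₄}
  [11 total]
Iteration 3. New:
  {ω₁}  = {ω₂, ω₃, ω₄}ᶜ
  {ω₃}  = {ω₁, ω₂, ω₄}ᶜ
  {ω₄}  = {ω₁, ω₂, ω₃}ᶜ
  [14 total]
Iteration 4 adds 2:
  {ω₁, ω₃}  = {ω₃} ∪ {ω₁}
  {ω₂, ω₄}  = {ω₄} ∪ {ω₂}
  [16 total]
Iteration 5 adds nothing — fixpoint reached.

Therefore σ(𝒢) = { {}, {ω₁}, {ω₂}, {ω₃}, {ω₄}, {ω₁, ω₂}, {ω₁, ω₃}, {ω₁, ω₄}, {ω₂, ω₃}, {ω₂, ω₄}, {ω₃, ω₄}, {ω₁, ω₂, ω₃}, {ω₁, ω₂, ω₄}, {ω₁, ω₃, ω₄}, {ω₂, ω₃, ω₄}, S } (|σ(𝒢)| = 16).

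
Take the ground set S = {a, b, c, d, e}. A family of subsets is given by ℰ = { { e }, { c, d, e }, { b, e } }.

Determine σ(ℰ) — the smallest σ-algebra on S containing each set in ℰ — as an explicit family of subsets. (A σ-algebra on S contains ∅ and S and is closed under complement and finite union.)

Start: ℰ ∪ {∅, S} = { {}, { e }, { b, e }, { c, d, e }, S }.
Iteration 1: 4 new —
  { a, b }  = complement { c, d, e }
  { a, c, d }  = complement { b, e }
  { a, b, c, d }  = complement { e }
  { b, c, d, e }  = { b, e } ∪ { c, d, e }
  (now 9)
Iteration 2. New:
  { a }  = complement { b, c, d, e }
  { a, b, e }  = { b, e } ∪ { a, b }
  { a, c, d, e }  = { c, d, e } ∪ { a, c, d }
  (now 12)
Iteration 3. New:
  { b }  = complement { a, c, d, e }
  { a, e }  = { e } ∪ { a }
  { c, d }  = complement { a, b, e }
  (now 15)
Iteration 4. New:
  { b, c, d }  = complement { a, e }
  (now 16)
Iteration 5: stable.

|σ(ℰ)| = 16.  σ(ℰ) = { {}, { a }, { b }, { e }, { a, b }, { a, e }, { b, e }, { c, d }, { a, b, e }, { a, c, d }, { b, c, d }, { c, d, e }, { a, b, c, d }, { a, c, d, e }, { b, c, d, e }, S }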